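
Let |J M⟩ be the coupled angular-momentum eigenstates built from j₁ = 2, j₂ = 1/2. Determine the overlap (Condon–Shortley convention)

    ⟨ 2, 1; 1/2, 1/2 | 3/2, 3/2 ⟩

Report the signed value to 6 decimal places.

j₁+j₂−J=1  J+j₁−j₂=3  J−j₁+j₂=0  j₁+j₂+J+1=5
(j₁±m₁, j₂±m₂, J±M) = (3,1,1,0,3,0)
P² = 36/5
sum k=1..1:
  [1] −1/6 = -1/6
S = -1/6
C² = P²·S² = 1/5 ; C = -0.447214

−√(1/5) = -0.447214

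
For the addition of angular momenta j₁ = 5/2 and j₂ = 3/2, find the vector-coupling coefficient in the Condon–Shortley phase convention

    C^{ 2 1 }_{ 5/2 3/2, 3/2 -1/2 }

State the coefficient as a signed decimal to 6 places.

√[5·2!3!1!/7! · 4!1!1!2!3!1!] = √(24/7)
  +(−1)^0/∏(0,2,1,1,2,0)! = 1/4  (running 1/4)
  +(−1)^1/∏(1,1,0,0,3,1)! = -1/6  (running 1/12)
⟨..|..⟩ = √(24/7)·(1/12) = +0.154303

+√(1/42) = +0.154303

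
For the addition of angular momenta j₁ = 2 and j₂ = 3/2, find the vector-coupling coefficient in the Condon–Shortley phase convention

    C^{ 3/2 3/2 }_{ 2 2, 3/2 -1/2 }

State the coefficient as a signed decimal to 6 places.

+√(2/5) ≈ +0.632456

j₁+j₂−J=2  J+j₁−j₂=2  J−j₁+j₂=1  j₁+j₂+J+1=6
(j₁±m₁, j₂±m₂, J±M) = (4,0,1,2,3,0)
P² = 32/5
sum k=0..0:
  [0] +1/4 = 1/4
S = 1/4
C² = P²·S² = 2/5 ; C = +0.632456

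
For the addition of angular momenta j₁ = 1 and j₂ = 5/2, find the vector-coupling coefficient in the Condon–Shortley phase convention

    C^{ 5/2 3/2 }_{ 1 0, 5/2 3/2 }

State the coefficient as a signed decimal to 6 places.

-0.507093  (= −√(9/35))

√[6·1!1!4!/7! · 1!1!4!1!4!1!] = √(576/35)
  +(−1)^0/∏(0,1,1,4,0,0)! = 1/24  (running 1/24)
  +(−1)^1/∏(1,0,0,3,1,1)! = -1/6  (running -1/8)
⟨..|..⟩ = √(576/35)·(-1/8) = -0.507093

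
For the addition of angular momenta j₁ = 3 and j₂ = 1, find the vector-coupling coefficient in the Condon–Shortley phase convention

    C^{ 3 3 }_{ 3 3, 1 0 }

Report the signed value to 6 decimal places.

j₁+j₂−J=1  J+j₁−j₂=5  J−j₁+j₂=1  j₁+j₂+J+1=8
(j₁±m₁, j₂±m₂, J±M) = (6,0,1,1,6,0)
P² = 10800
sum k=0..0:
  [0] +1/120 = 1/120
S = 1/120
C² = P²·S² = 3/4 ; C = +0.866025

+0.866025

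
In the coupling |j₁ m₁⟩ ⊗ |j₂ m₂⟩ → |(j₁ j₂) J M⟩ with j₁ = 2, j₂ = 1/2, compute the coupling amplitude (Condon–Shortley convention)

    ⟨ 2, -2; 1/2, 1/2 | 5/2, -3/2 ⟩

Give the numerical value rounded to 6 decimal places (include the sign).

+√(1/5) = +0.447214

j₁+j₂−J=0  J+j₁−j₂=4  J−j₁+j₂=1  j₁+j₂+J+1=6
(j₁±m₁, j₂±m₂, J±M) = (0,4,1,0,1,4)
P² = 576/5
sum k=0..0:
  [0] +1/24 = 1/24
S = 1/24
C² = P²·S² = 1/5 ; C = +0.447214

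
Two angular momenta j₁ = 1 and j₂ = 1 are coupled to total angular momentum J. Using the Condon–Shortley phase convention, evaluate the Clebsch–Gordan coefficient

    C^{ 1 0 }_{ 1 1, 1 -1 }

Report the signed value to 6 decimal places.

+√(1/2) ≈ +0.707107

j₁+j₂−J=1  J+j₁−j₂=1  J−j₁+j₂=1  j₁+j₂+J+1=4
(j₁±m₁, j₂±m₂, J±M) = (2,0,0,2,1,1)
P² = 1/2
sum k=0..0:
  [0] +1/1 = 1
S = 1
C² = P²·S² = 1/2 ; C = +0.707107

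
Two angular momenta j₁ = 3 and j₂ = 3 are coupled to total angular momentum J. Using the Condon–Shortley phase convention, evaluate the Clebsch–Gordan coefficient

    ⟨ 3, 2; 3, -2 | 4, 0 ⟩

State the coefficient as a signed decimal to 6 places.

triangle: 2!×4!×4!/11! = 1152/39916800
(j±m)!: 5!×1!×1!×5!×4!×4! = 8294400
prefactor² = (2J+1)×Δ×N² = 165888/77
  k=0: +1/(0!×2!×1!×1!×3!×3!) = 1/72
  k=1: −1/(1!×1!×0!×0!×4!×4!) = -1/576
Σ = 7/576  ⇒  CG² = 165888/77×7/576² = 7/22
CG = +√(7/22) = +0.564076

+√(7/22) ≈ +0.564076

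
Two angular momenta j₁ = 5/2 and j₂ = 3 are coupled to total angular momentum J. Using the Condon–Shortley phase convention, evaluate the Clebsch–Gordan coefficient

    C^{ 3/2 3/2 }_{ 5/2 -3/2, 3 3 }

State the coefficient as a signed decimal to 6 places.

+0.462910

j₁+j₂−J=4  J+j₁−j₂=1  J−j₁+j₂=2  j₁+j₂+J+1=8
(j₁±m₁, j₂±m₂, J±M) = (1,4,6,0,3,0)
P² = 3456/7
sum k=4..4:
  [4] +1/48 = 1/48
S = 1/48
C² = P²·S² = 3/14 ; C = +0.462910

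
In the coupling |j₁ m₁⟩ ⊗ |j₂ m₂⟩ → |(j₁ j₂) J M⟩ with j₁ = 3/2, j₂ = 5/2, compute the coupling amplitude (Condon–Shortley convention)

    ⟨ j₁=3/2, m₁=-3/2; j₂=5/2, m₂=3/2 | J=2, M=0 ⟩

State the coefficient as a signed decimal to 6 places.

√[5·2!1!3!/7! · 0!3!4!1!2!2!] = √(48/7)
  +(−1)^2/∏(2,0,1,2,0,1)! = 1/4  (running 1/4)
⟨..|..⟩ = √(48/7)·(1/4) = +0.654654

+√(3/7) = +0.654654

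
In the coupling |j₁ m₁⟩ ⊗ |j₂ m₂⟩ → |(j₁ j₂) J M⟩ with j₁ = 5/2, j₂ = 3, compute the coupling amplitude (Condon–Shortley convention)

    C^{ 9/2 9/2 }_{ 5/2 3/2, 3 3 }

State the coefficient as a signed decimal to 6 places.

-0.738549

triangle: 1!·4!·5!/11! = 2880/39916800
(j±m)!: 4!·1!·6!·0!·9!·0! = 6270566400
prefactor² = (2J+1)·Δ·N² = 49766400/11
  k=1: −1/(1!·0!·0!·5!·4!·0!) = -1/2880
Σ = -1/2880  ⇒  CG² = 49766400/11·(-1/2880)² = 6/11
CG = −√(6/11) = -0.738549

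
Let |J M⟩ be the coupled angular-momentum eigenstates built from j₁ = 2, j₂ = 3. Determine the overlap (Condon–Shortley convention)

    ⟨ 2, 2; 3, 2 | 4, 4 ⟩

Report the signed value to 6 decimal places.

+0.632456  (= +√(2/5))

j₁+j₂−J=1  J+j₁−j₂=3  J−j₁+j₂=5  j₁+j₂+J+1=10
(j₁±m₁, j₂±m₂, J±M) = (4,0,5,1,8,0)
P² = 207360
sum k=0..0:
  [0] +1/720 = 1/720
S = 1/720
C² = P²·S² = 2/5 ; C = +0.632456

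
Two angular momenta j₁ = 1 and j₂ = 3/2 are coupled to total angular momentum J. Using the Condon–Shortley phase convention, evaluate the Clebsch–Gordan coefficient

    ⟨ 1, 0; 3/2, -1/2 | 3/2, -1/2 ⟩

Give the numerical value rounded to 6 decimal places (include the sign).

+0.258199  (= +√(1/15))

triangle: 1!×1!×2!/5! = 2/120
(j±m)!: 1!×1!×1!×2!×1!×2! = 4
prefactor² = (2J+1)×Δ×N² = 4/15
  k=0: +1/(0!×1!×1!×1!×0!×1!) = 1
  k=1: −1/(1!×0!×0!×0!×1!×2!) = -1/2
Σ = 1/2  ⇒  CG² = 4/15×1/2² = 1/15
CG = +√(1/15) = +0.258199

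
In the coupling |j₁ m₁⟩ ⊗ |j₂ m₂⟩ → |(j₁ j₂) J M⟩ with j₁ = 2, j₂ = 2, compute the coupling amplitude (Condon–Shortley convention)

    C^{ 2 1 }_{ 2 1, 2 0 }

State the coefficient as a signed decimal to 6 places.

-0.267261

triangle: 2!*2!*2!/7! = 8/5040
(j±m)!: 3!*1!*2!*2!*3!*1! = 144
prefactor² = (2J+1)*Δ*N² = 8/7
  k=0: +1/(0!*2!*1!*2!*1!*0!) = 1/4
  k=1: −1/(1!*1!*0!*1!*2!*1!) = -1/2
Σ = -1/4  ⇒  CG² = 8/7*(-1/4)² = 1/14
CG = −√(1/14) = -0.267261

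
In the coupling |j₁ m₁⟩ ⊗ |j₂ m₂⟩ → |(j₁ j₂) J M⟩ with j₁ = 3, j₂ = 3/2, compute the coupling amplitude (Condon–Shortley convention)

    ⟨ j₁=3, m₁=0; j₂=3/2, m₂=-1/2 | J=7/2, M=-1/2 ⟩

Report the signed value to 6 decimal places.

triangle: 1!·5!·2!/9! = 240/362880
(j±m)!: 3!·3!·1!·2!·3!·4! = 10368
prefactor² = (2J+1)·Δ·N² = 384/7
  k=0: +1/(0!·1!·3!·1!·2!·1!) = 1/12
  k=1: −1/(1!·0!·2!·0!·3!·2!) = -1/24
Σ = 1/24  ⇒  CG² = 384/7·1/24² = 2/21
CG = +√(2/21) = +0.308607

+√(2/21) ≈ +0.308607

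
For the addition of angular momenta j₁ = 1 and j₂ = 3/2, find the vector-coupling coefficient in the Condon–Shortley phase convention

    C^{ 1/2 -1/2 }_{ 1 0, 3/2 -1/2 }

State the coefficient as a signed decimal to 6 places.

−√(1/3) ≈ -0.577350

triangle: 2!*0!*1!/4! = 2/24
(j±m)!: 1!*1!*1!*2!*0!*1! = 2
prefactor² = (2J+1)*Δ*N² = 1/3
  k=1: −1/(1!*1!*0!*0!*0!*1!) = -1
Σ = -1  ⇒  CG² = 1/3*(-1)² = 1/3
CG = −√(1/3) = -0.577350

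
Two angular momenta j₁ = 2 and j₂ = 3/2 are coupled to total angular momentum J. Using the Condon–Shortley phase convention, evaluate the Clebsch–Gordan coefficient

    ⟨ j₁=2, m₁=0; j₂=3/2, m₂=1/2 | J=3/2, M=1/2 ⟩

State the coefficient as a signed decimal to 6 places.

triangle: 2!*2!*1!/6! = 4/720
(j±m)!: 2!*2!*2!*1!*2!*1! = 16
prefactor² = (2J+1)*Δ*N² = 16/45
  k=1: −1/(1!*1!*1!*1!*1!*0!) = -1
  k=2: +1/(2!*0!*0!*0!*2!*1!) = 1/4
Σ = -3/4  ⇒  CG² = 16/45*(-3/4)² = 1/5
CG = −√(1/5) = -0.447214

-0.447214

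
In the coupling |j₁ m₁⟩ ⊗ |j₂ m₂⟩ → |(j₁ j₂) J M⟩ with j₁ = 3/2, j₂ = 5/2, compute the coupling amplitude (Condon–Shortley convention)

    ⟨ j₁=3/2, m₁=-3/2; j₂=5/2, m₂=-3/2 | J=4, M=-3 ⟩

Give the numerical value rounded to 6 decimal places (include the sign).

+√(5/8) ≈ +0.790569

√[9·0!3!5!/9! · 0!3!1!4!1!7!] = √(12960)
  +(−1)^0/∏(0,0,3,1,0,4)! = 1/144  (running 1/144)
⟨..|..⟩ = √(12960)·(1/144) = +0.790569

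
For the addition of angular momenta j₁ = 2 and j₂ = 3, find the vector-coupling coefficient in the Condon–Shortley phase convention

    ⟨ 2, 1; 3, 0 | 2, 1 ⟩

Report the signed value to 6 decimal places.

−√(2/7) = -0.534522

j₁+j₂−J=3  J+j₁−j₂=1  J−j₁+j₂=3  j₁+j₂+J+1=8
(j₁±m₁, j₂±m₂, J±M) = (3,1,3,3,3,1)
P² = 81/14
sum k=0..1:
  [0] +1/36 = 1/36
  [1] −1/4 = -1/4
S = -2/9
C² = P²·S² = 2/7 ; C = -0.534522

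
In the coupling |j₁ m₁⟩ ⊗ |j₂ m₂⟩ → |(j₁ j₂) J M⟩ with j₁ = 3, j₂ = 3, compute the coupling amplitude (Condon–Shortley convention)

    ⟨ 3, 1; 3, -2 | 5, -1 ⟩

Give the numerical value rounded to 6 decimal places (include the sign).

+0.566947  (= +√(9/28))

j₁+j₂−J=1  J+j₁−j₂=5  J−j₁+j₂=5  j₁+j₂+J+1=12
(j₁±m₁, j₂±m₂, J±M) = (4,2,1,5,4,6)
P² = 230400/7
sum k=0..1:
  [0] +1/288 = 1/288
  [1] −1/2880 = -1/2880
S = 1/320
C² = P²·S² = 9/28 ; C = +0.566947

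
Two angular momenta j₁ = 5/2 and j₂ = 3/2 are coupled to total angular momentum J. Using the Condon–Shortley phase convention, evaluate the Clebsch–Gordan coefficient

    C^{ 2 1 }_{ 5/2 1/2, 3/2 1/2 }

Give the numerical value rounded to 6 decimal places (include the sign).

−√(25/84) = -0.545545

triangle: 2!×3!×1!/7! = 12/5040
(j±m)!: 3!×2!×2!×1!×3!×1! = 144
prefactor² = (2J+1)×Δ×N² = 12/7
  k=1: −1/(1!×1!×1!×1!×2!×0!) = -1/2
  k=2: +1/(2!×0!×0!×0!×3!×1!) = 1/12
Σ = -5/12  ⇒  CG² = 12/7×(-5/12)² = 25/84
CG = −√(25/84) = -0.545545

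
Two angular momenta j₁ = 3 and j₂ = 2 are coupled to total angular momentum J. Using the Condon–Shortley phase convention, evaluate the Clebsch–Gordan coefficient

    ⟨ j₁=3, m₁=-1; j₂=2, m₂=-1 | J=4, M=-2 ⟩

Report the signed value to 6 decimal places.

+√(1/28) ≈ +0.188982

j₁+j₂−J=1  J+j₁−j₂=5  J−j₁+j₂=3  j₁+j₂+J+1=10
(j₁±m₁, j₂±m₂, J±M) = (2,4,1,3,2,6)
P² = 5184/7
sum k=0..1:
  [0] +1/48 = 1/48
  [1] −1/72 = -1/72
S = 1/144
C² = P²·S² = 1/28 ; C = +0.188982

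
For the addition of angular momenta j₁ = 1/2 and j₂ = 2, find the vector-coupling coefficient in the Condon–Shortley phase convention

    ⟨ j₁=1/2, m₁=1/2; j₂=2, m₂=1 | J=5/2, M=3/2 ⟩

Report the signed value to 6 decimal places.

+√(4/5) ≈ +0.894427

triangle: 0!*1!*4!/6! = 24/720
(j±m)!: 1!*0!*3!*1!*4!*1! = 144
prefactor² = (2J+1)*Δ*N² = 144/5
  k=0: +1/(0!*0!*0!*3!*1!*1!) = 1/6
Σ = 1/6  ⇒  CG² = 144/5*1/6² = 4/5
CG = +√(4/5) = +0.894427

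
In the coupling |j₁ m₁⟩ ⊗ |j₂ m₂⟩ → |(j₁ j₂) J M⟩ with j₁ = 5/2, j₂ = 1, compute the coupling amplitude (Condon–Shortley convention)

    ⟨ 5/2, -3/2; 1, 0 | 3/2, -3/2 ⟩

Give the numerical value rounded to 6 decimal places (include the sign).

triangle: 2!·3!·0!/6! = 12/720
(j±m)!: 1!·4!·1!·1!·0!·3! = 144
prefactor² = (2J+1)·Δ·N² = 48/5
  k=1: −1/(1!·1!·3!·0!·0!·0!) = -1/6
Σ = -1/6  ⇒  CG² = 48/5·(-1/6)² = 4/15
CG = −√(4/15) = -0.516398

−√(4/15) ≈ -0.516398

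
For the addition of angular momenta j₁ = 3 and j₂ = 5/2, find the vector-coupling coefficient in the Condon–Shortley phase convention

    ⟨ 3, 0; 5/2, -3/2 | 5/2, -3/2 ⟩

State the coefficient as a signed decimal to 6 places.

-0.483046

j₁+j₂−J=3  J+j₁−j₂=3  J−j₁+j₂=2  j₁+j₂+J+1=9
(j₁±m₁, j₂±m₂, J±M) = (3,3,1,4,1,4)
P² = 864/35
sum k=0..1:
  [0] +1/36 = 1/36
  [1] −1/8 = -1/8
S = -7/72
C² = P²·S² = 7/30 ; C = -0.483046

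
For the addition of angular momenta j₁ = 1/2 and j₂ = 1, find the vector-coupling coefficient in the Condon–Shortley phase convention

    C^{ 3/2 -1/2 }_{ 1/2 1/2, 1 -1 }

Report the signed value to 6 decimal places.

triangle: 0!·1!·2!/4! = 2/24
(j±m)!: 1!·0!·0!·2!·1!·2! = 4
prefactor² = (2J+1)·Δ·N² = 4/3
  k=0: +1/(0!·0!·0!·0!·1!·2!) = 1/2
Σ = 1/2  ⇒  CG² = 4/3·1/2² = 1/3
CG = +√(1/3) = +0.577350

+√(1/3) ≈ +0.577350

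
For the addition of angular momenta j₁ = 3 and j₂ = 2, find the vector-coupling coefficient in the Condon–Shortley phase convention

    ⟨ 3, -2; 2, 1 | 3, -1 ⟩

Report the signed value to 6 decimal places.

triangle: 2!·4!·2!/9! = 96/362880
(j±m)!: 1!·5!·3!·1!·2!·4! = 34560
prefactor² = (2J+1)·Δ·N² = 64
  k=1: −1/(1!·1!·4!·2!·0!·0!) = -1/48
  k=2: +1/(2!·0!·3!·1!·1!·1!) = 1/12
Σ = 1/16  ⇒  CG² = 64·1/16² = 1/4
CG = +√(1/4) = +0.500000

+0.500000  (= +√(1/4))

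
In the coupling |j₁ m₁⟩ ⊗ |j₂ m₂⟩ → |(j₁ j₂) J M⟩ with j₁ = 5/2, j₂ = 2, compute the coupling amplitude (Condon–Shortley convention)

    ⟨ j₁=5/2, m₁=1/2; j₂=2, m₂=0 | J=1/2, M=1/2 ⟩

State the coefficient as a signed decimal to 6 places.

√[2·4!1!0!/6! · 3!2!2!2!1!0!] = √(16/5)
  +(−1)^2/∏(2,2,0,0,1,0)! = 1/4  (running 1/4)
⟨..|..⟩ = √(16/5)·(1/4) = +0.447214

+0.447214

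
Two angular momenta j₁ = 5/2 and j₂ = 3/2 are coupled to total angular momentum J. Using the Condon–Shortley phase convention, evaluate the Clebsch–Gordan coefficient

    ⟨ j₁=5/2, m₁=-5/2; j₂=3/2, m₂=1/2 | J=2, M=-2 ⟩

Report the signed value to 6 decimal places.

+0.690066

triangle: 2!*3!*1!/7! = 12/5040
(j±m)!: 0!*5!*2!*1!*0!*4! = 5760
prefactor² = (2J+1)*Δ*N² = 480/7
  k=2: +1/(2!*0!*3!*0!*0!*1!) = 1/12
Σ = 1/12  ⇒  CG² = 480/7*1/12² = 10/21
CG = +√(10/21) = +0.690066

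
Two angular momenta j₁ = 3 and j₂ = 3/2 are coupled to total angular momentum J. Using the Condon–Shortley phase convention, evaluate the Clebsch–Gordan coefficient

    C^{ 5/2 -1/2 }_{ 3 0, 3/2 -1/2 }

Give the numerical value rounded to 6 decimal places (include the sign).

j₁+j₂−J=2  J+j₁−j₂=4  J−j₁+j₂=1  j₁+j₂+J+1=8
(j₁±m₁, j₂±m₂, J±M) = (3,3,1,2,2,3)
P² = 216/35
sum k=0..1:
  [0] +1/12 = 1/12
  [1] −1/4 = -1/4
S = -1/6
C² = P²·S² = 6/35 ; C = -0.414039

−√(6/35) = -0.414039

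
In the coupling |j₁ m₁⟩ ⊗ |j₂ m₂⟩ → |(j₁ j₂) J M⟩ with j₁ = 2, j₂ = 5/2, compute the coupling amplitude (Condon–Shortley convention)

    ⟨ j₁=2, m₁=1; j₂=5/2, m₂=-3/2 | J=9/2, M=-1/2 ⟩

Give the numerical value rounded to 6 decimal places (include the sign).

√[10·0!4!5!/10! · 3!1!1!4!4!5!] = √(23040/7)
  +(−1)^0/∏(0,0,1,1,3,4)! = 1/144  (running 1/144)
⟨..|..⟩ = √(23040/7)·(1/144) = +0.398410

+0.398410  (= +√(10/63))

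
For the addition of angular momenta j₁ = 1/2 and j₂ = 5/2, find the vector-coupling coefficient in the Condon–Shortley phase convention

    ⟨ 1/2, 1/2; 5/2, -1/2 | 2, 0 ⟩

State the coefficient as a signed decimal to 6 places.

triangle: 1!·0!·4!/6! = 24/720
(j±m)!: 1!·0!·2!·3!·2!·2! = 48
prefactor² = (2J+1)·Δ·N² = 8
  k=0: +1/(0!·1!·0!·2!·0!·2!) = 1/4
Σ = 1/4  ⇒  CG² = 8·1/4² = 1/2
CG = +√(1/2) = +0.707107

+0.707107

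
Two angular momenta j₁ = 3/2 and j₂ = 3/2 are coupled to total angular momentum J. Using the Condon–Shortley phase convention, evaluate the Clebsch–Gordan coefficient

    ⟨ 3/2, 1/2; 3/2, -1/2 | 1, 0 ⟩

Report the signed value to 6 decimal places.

triangle: 2!×1!×1!/5! = 2/120
(j±m)!: 2!×1!×1!×2!×1!×1! = 4
prefactor² = (2J+1)×Δ×N² = 1/5
  k=0: +1/(0!×2!×1!×1!×0!×0!) = 1/2
  k=1: −1/(1!×1!×0!×0!×1!×1!) = -1
Σ = -1/2  ⇒  CG² = 1/5×(-1/2)² = 1/20
CG = −√(1/20) = -0.223607

-0.223607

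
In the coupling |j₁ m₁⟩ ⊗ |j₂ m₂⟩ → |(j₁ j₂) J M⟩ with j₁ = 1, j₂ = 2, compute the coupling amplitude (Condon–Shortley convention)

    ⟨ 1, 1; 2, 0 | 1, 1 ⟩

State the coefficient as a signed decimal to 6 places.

+0.316228

j₁+j₂−J=2  J+j₁−j₂=0  J−j₁+j₂=2  j₁+j₂+J+1=5
(j₁±m₁, j₂±m₂, J±M) = (2,0,2,2,2,0)
P² = 8/5
sum k=0..0:
  [0] +1/4 = 1/4
S = 1/4
C² = P²·S² = 1/10 ; C = +0.316228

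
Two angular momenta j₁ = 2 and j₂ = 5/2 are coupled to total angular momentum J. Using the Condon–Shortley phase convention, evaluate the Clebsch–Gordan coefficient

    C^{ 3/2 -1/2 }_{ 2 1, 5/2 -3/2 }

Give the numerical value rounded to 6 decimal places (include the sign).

√[4·3!1!2!/7! · 3!1!1!4!1!2!] = √(96/35)
  +(−1)^0/∏(0,3,1,1,0,1)! = 1/6  (running 1/6)
  +(−1)^1/∏(1,2,0,0,1,2)! = -1/4  (running -1/12)
⟨..|..⟩ = √(96/35)·(-1/12) = -0.138013

−√(2/105) ≈ -0.138013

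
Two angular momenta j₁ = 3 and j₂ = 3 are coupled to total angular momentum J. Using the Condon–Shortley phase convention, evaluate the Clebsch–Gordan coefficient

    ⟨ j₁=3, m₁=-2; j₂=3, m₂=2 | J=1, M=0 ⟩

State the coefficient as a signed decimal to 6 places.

triangle: 5!×1!×1!/8! = 120/40320
(j±m)!: 1!×5!×5!×1!×1!×1! = 14400
prefactor² = (2J+1)×Δ×N² = 900/7
  k=4: +1/(4!×1!×1!×1!×0!×0!) = 1/24
  k=5: −1/(5!×0!×0!×0!×1!×1!) = -1/120
Σ = 1/30  ⇒  CG² = 900/7×1/30² = 1/7
CG = +√(1/7) = +0.377964

+√(1/7) = +0.377964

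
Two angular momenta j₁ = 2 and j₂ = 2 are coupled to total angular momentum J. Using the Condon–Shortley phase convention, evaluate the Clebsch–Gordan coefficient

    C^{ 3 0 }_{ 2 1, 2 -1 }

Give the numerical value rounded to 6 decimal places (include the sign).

triangle: 1!*3!*3!/8! = 36/40320
(j±m)!: 3!*1!*1!*3!*3!*3! = 1296
prefactor² = (2J+1)*Δ*N² = 81/10
  k=0: +1/(0!*1!*1!*1!*2!*2!) = 1/4
  k=1: −1/(1!*0!*0!*0!*3!*3!) = -1/36
Σ = 2/9  ⇒  CG² = 81/10*2/9² = 2/5
CG = +√(2/5) = +0.632456

+0.632456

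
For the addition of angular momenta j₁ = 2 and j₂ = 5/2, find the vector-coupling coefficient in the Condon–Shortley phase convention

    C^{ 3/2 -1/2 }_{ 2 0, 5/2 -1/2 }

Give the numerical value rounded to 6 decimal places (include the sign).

-0.239046  (= −√(2/35))

triangle: 3!*1!*2!/7! = 12/5040
(j±m)!: 2!*2!*2!*3!*1!*2! = 96
prefactor² = (2J+1)*Δ*N² = 32/35
  k=1: −1/(1!*2!*1!*1!*0!*1!) = -1/2
  k=2: +1/(2!*1!*0!*0!*1!*2!) = 1/4
Σ = -1/4  ⇒  CG² = 32/35*(-1/4)² = 2/35
CG = −√(2/35) = -0.239046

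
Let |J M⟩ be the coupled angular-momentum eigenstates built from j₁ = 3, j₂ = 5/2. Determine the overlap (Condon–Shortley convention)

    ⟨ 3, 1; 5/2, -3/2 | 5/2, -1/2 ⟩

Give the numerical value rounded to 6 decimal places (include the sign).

−√(1/35) ≈ -0.169031

√[6·3!3!2!/9! · 4!2!1!4!2!3!] = √(576/35)
  +(−1)^0/∏(0,3,2,1,1,1)! = 1/12  (running 1/12)
  +(−1)^1/∏(1,2,1,0,2,2)! = -1/8  (running -1/24)
⟨..|..⟩ = √(576/35)·(-1/24) = -0.169031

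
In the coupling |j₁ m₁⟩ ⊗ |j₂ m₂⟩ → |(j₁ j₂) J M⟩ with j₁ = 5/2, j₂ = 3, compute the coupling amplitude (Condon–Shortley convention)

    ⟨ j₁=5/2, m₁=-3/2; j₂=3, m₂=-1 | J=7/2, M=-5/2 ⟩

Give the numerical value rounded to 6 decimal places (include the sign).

−√(10/63) ≈ -0.398410

√[8·2!3!4!/10! · 1!4!2!4!1!6!] = √(18432/35)
  +(−1)^1/∏(1,1,3,1,0,3)! = -1/36  (running -1/36)
  +(−1)^2/∏(2,0,2,0,1,4)! = 1/96  (running -5/288)
⟨..|..⟩ = √(18432/35)·(-5/288) = -0.398410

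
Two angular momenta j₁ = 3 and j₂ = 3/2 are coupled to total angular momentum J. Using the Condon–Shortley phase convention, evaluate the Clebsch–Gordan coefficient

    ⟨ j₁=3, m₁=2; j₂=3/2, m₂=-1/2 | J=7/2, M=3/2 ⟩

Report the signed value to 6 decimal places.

triangle: 1!*5!*2!/9! = 240/362880
(j±m)!: 5!*1!*1!*2!*5!*2! = 57600
prefactor² = (2J+1)*Δ*N² = 6400/21
  k=0: +1/(0!*1!*1!*1!*4!*1!) = 1/24
  k=1: −1/(1!*0!*0!*0!*5!*2!) = -1/240
Σ = 3/80  ⇒  CG² = 6400/21*3/80² = 3/7
CG = +√(3/7) = +0.654654

+0.654654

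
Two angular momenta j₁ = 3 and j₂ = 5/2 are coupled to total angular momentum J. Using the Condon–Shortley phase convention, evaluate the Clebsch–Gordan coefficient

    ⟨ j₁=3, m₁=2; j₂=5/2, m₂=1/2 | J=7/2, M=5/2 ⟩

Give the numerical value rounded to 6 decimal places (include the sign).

-0.178174

j₁+j₂−J=2  J+j₁−j₂=4  J−j₁+j₂=3  j₁+j₂+J+1=10
(j₁±m₁, j₂±m₂, J±M) = (5,1,3,2,6,1)
P² = 4608/7
sum k=0..1:
  [0] +1/72 = 1/72
  [1] −1/48 = -1/48
S = -1/144
C² = P²·S² = 2/63 ; C = -0.178174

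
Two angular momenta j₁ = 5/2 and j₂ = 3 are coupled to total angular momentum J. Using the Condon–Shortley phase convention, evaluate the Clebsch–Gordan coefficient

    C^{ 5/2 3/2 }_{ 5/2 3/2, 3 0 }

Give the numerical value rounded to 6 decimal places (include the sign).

−√(7/30) ≈ -0.483046

√[6·3!2!3!/9! · 4!1!3!3!4!1!] = √(864/35)
  +(−1)^0/∏(0,3,1,3,1,0)! = 1/36  (running 1/36)
  +(−1)^1/∏(1,2,0,2,2,1)! = -1/8  (running -7/72)
⟨..|..⟩ = √(864/35)·(-7/72) = -0.483046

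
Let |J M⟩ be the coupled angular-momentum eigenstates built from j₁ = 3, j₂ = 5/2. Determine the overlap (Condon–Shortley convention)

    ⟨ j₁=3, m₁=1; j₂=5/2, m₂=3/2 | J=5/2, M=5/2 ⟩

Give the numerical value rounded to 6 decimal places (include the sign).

j₁+j₂−J=3  J+j₁−j₂=3  J−j₁+j₂=2  j₁+j₂+J+1=9
(j₁±m₁, j₂±m₂, J±M) = (4,2,4,1,5,0)
P² = 1152/7
sum k=2..2:
  [2] +1/24 = 1/24
S = 1/24
C² = P²·S² = 2/7 ; C = +0.534522

+√(2/7) = +0.534522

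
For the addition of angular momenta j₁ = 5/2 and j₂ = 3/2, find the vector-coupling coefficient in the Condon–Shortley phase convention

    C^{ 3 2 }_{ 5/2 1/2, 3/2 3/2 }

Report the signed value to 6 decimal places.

−√(1/2) ≈ -0.707107

triangle: 1!·4!·2!/8! = 48/40320
(j±m)!: 3!·2!·3!·0!·5!·1! = 8640
prefactor² = (2J+1)·Δ·N² = 72
  k=1: −1/(1!·0!·1!·2!·3!·0!) = -1/12
Σ = -1/12  ⇒  CG² = 72·(-1/12)² = 1/2
CG = −√(1/2) = -0.707107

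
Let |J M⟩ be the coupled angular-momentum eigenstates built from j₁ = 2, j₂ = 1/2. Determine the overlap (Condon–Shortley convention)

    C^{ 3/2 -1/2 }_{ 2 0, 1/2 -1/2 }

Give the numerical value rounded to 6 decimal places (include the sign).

j₁+j₂−J=1  J+j₁−j₂=3  J−j₁+j₂=0  j₁+j₂+J+1=5
(j₁±m₁, j₂±m₂, J±M) = (2,2,0,1,1,2)
P² = 8/5
sum k=0..0:
  [0] +1/2 = 1/2
S = 1/2
C² = P²·S² = 2/5 ; C = +0.632456

+0.632456  (= +√(2/5))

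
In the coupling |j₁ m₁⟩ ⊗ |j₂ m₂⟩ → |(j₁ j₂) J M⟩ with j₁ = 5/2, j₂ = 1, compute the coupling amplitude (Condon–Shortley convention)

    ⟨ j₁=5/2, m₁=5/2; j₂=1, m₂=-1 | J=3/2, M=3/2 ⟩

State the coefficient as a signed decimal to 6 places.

triangle: 2!×3!×0!/6! = 12/720
(j±m)!: 5!×0!×0!×2!×3!×0! = 1440
prefactor² = (2J+1)×Δ×N² = 96
  k=0: +1/(0!×2!×0!×0!×3!×0!) = 1/12
Σ = 1/12  ⇒  CG² = 96×1/12² = 2/3
CG = +√(2/3) = +0.816497

+0.816497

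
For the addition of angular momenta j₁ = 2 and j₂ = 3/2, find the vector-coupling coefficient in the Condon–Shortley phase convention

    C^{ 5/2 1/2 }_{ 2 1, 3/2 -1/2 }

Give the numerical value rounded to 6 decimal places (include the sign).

+0.597614

√[6·1!3!2!/7! · 3!1!1!2!3!2!] = √(72/35)
  +(−1)^0/∏(0,1,1,1,2,1)! = 1/2  (running 1/2)
  +(−1)^1/∏(1,0,0,0,3,2)! = -1/12  (running 5/12)
⟨..|..⟩ = √(72/35)·(5/12) = +0.597614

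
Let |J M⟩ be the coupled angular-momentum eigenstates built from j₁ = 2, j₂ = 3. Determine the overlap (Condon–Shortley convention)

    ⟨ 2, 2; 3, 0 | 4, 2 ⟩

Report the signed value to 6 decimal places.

j₁+j₂−J=1  J+j₁−j₂=3  J−j₁+j₂=5  j₁+j₂+J+1=10
(j₁±m₁, j₂±m₂, J±M) = (4,0,3,3,6,2)
P² = 15552/7
sum k=0..0:
  [0] +1/72 = 1/72
S = 1/72
C² = P²·S² = 3/7 ; C = +0.654654

+√(3/7) ≈ +0.654654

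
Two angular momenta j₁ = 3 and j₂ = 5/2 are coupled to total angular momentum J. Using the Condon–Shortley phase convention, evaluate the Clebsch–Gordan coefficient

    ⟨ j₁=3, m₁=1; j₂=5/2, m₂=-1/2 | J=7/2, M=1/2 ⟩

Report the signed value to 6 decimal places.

-0.125988

triangle: 2!*4!*3!/10! = 288/3628800
(j±m)!: 4!*2!*2!*3!*4!*3! = 82944
prefactor² = (2J+1)*Δ*N² = 9216/175
  k=0: +1/(0!*2!*2!*2!*2!*1!) = 1/16
  k=1: −1/(1!*1!*1!*1!*3!*2!) = -1/12
  k=2: +1/(2!*0!*0!*0!*4!*3!) = 1/288
Σ = -5/288  ⇒  CG² = 9216/175*(-5/288)² = 1/63
CG = −√(1/63) = -0.125988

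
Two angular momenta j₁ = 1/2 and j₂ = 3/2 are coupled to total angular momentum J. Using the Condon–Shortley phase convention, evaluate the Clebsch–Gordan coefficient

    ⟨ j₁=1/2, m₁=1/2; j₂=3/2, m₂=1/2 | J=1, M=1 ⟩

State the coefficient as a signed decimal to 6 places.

√[3·1!0!2!/4! · 1!0!2!1!2!0!] = √(1)
  +(−1)^0/∏(0,1,0,2,0,0)! = 1/2  (running 1/2)
⟨..|..⟩ = √(1)·(1/2) = +0.500000

+0.500000  (= +√(1/4))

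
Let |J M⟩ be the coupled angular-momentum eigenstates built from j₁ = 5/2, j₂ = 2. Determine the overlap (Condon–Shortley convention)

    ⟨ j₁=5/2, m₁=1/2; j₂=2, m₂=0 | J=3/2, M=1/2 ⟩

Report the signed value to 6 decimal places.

j₁+j₂−J=3  J+j₁−j₂=2  J−j₁+j₂=1  j₁+j₂+J+1=7
(j₁±m₁, j₂±m₂, J±M) = (3,2,2,2,2,1)
P² = 32/35
sum k=1..2:
  [1] −1/2 = -1/2
  [2] +1/4 = 1/4
S = -1/4
C² = P²·S² = 2/35 ; C = -0.239046

-0.239046  (= −√(2/35))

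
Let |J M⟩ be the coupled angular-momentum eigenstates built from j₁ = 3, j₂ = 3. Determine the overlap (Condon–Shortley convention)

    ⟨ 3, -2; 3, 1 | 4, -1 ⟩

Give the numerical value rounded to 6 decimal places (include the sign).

triangle: 2!*4!*4!/11! = 1152/39916800
(j±m)!: 1!*5!*4!*2!*3!*5! = 4147200
prefactor² = (2J+1)*Δ*N² = 82944/77
  k=1: −1/(1!*1!*4!*3!*0!*1!) = -1/144
  k=2: +1/(2!*0!*3!*2!*1!*2!) = 1/48
Σ = 1/72  ⇒  CG² = 82944/77*1/72² = 16/77
CG = +√(16/77) = +0.455842

+√(16/77) = +0.455842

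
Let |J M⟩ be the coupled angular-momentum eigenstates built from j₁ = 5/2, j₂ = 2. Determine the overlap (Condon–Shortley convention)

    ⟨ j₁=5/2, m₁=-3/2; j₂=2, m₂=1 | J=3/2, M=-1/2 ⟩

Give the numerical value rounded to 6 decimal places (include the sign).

+√(2/105) = +0.138013

triangle: 3!·2!·1!/7! = 12/5040
(j±m)!: 1!·4!·3!·1!·1!·2! = 288
prefactor² = (2J+1)·Δ·N² = 96/35
  k=2: +1/(2!·1!·2!·1!·0!·0!) = 1/4
  k=3: −1/(3!·0!·1!·0!·1!·1!) = -1/6
Σ = 1/12  ⇒  CG² = 96/35·1/12² = 2/105
CG = +√(2/105) = +0.138013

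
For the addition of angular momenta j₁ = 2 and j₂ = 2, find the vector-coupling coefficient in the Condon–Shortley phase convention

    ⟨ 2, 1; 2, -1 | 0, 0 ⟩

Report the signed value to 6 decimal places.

−√(1/5) ≈ -0.447214

j₁+j₂−J=4  J+j₁−j₂=0  J−j₁+j₂=0  j₁+j₂+J+1=5
(j₁±m₁, j₂±m₂, J±M) = (3,1,1,3,0,0)
P² = 36/5
sum k=1..1:
  [1] −1/6 = -1/6
S = -1/6
C² = P²·S² = 1/5 ; C = -0.447214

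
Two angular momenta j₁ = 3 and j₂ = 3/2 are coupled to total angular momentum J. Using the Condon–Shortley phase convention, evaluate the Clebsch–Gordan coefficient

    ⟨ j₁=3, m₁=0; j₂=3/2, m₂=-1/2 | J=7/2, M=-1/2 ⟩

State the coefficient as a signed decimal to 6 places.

+0.308607

triangle: 1!·5!·2!/9! = 240/362880
(j±m)!: 3!·3!·1!·2!·3!·4! = 10368
prefactor² = (2J+1)·Δ·N² = 384/7
  k=0: +1/(0!·1!·3!·1!·2!·1!) = 1/12
  k=1: −1/(1!·0!·2!·0!·3!·2!) = -1/24
Σ = 1/24  ⇒  CG² = 384/7·1/24² = 2/21
CG = +√(2/21) = +0.308607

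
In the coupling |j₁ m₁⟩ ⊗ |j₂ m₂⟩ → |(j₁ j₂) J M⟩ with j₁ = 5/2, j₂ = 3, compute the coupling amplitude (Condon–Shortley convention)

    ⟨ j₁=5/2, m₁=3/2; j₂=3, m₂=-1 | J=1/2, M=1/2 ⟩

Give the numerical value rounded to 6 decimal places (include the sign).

triangle: 5!*0!*1!/7! = 120/5040
(j±m)!: 4!*1!*2!*4!*1!*0! = 1152
prefactor² = (2J+1)*Δ*N² = 384/7
  k=1: −1/(1!*4!*0!*1!*0!*0!) = -1/24
Σ = -1/24  ⇒  CG² = 384/7*(-1/24)² = 2/21
CG = −√(2/21) = -0.308607

-0.308607  (= −√(2/21))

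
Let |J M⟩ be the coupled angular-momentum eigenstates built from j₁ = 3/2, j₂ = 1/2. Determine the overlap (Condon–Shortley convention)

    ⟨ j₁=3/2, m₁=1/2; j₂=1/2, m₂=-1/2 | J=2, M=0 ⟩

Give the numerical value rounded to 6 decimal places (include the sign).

√[5·0!3!1!/5! · 2!1!0!1!2!2!] = √(2)
  +(−1)^0/∏(0,0,1,0,2,1)! = 1/2  (running 1/2)
⟨..|..⟩ = √(2)·(1/2) = +0.707107

+0.707107  (= +√(1/2))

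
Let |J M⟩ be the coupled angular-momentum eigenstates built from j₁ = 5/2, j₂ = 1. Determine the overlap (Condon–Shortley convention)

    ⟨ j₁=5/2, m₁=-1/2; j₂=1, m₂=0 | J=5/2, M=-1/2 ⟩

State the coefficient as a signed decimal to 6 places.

-0.169031  (= −√(1/35))

j₁+j₂−J=1  J+j₁−j₂=4  J−j₁+j₂=1  j₁+j₂+J+1=7
(j₁±m₁, j₂±m₂, J±M) = (2,3,1,1,2,3)
P² = 144/35
sum k=0..1:
  [0] +1/6 = 1/6
  [1] −1/4 = -1/4
S = -1/12
C² = P²·S² = 1/35 ; C = -0.169031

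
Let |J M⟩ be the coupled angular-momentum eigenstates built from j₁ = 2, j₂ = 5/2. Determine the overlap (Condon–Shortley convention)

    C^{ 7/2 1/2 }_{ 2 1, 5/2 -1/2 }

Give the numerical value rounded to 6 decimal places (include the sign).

√[8·1!3!4!/9! · 3!1!2!3!4!3!] = √(1152/35)
  +(−1)^0/∏(0,1,1,2,2,2)! = 1/8  (running 1/8)
  +(−1)^1/∏(1,0,0,1,3,3)! = -1/36  (running 7/72)
⟨..|..⟩ = √(1152/35)·(7/72) = +0.557773

+0.557773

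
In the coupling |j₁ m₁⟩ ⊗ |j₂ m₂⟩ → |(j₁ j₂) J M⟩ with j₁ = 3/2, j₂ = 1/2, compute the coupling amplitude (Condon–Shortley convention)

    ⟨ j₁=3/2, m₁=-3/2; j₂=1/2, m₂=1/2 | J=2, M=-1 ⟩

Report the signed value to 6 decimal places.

√[5·0!3!1!/5! · 0!3!1!0!1!3!] = √(9)
  +(−1)^0/∏(0,0,3,1,0,0)! = 1/6  (running 1/6)
⟨..|..⟩ = √(9)·(1/6) = +0.500000

+0.500000  (= +√(1/4))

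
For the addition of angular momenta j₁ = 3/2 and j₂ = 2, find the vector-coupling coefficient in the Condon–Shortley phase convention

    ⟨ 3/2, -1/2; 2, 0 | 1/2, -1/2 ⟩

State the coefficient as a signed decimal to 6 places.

triangle: 3!×0!×1!/5! = 6/120
(j±m)!: 1!×2!×2!×2!×0!×1! = 8
prefactor² = (2J+1)×Δ×N² = 4/5
  k=2: +1/(2!×1!×0!×0!×0!×1!) = 1/2
Σ = 1/2  ⇒  CG² = 4/5×1/2² = 1/5
CG = +√(1/5) = +0.447214

+√(1/5) ≈ +0.447214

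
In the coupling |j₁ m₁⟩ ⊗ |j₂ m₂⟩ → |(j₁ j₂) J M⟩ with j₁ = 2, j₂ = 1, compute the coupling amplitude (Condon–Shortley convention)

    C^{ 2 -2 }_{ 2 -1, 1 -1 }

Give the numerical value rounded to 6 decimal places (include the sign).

+√(1/3) = +0.577350

j₁+j₂−J=1  J+j₁−j₂=3  J−j₁+j₂=1  j₁+j₂+J+1=6
(j₁±m₁, j₂±m₂, J±M) = (1,3,0,2,0,4)
P² = 12
sum k=0..0:
  [0] +1/6 = 1/6
S = 1/6
C² = P²·S² = 1/3 ; C = +0.577350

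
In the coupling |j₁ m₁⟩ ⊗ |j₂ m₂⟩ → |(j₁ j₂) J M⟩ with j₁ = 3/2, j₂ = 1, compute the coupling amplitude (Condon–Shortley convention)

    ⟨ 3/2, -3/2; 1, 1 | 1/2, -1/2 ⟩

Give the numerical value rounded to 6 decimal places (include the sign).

+√(1/2) ≈ +0.707107

j₁+j₂−J=2  J+j₁−j₂=1  J−j₁+j₂=0  j₁+j₂+J+1=4
(j₁±m₁, j₂±m₂, J±M) = (0,3,2,0,0,1)
P² = 2
sum k=2..2:
  [2] +1/2 = 1/2
S = 1/2
C² = P²·S² = 1/2 ; C = +0.707107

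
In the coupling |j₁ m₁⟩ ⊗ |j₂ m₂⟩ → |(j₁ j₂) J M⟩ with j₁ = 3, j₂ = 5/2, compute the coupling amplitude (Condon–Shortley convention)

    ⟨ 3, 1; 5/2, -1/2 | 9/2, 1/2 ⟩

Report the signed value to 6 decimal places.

triangle: 1!×5!×4!/11! = 2880/39916800
(j±m)!: 4!×2!×2!×3!×5!×4! = 1658880
prefactor² = (2J+1)×Δ×N² = 92160/77
  k=0: +1/(0!×1!×2!×2!×3!×2!) = 1/48
  k=1: −1/(1!×0!×1!×1!×4!×3!) = -1/144
Σ = 1/72  ⇒  CG² = 92160/77×1/72² = 160/693
CG = +√(160/693) = +0.480500

+0.480500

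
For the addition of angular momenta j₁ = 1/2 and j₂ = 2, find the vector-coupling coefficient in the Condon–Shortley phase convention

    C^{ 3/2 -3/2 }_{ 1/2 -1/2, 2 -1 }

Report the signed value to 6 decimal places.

triangle: 1!*0!*3!/5! = 6/120
(j±m)!: 0!*1!*1!*3!*0!*3! = 36
prefactor² = (2J+1)*Δ*N² = 36/5
  k=1: −1/(1!*0!*0!*0!*0!*3!) = -1/6
Σ = -1/6  ⇒  CG² = 36/5*(-1/6)² = 1/5
CG = −√(1/5) = -0.447214

−√(1/5) = -0.447214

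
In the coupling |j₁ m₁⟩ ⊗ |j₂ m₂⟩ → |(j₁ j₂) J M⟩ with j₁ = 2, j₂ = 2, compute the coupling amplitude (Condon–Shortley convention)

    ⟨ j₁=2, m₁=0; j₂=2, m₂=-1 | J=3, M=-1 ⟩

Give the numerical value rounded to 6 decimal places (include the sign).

+0.447214  (= +√(1/5))

√[7·1!3!3!/8! · 2!2!1!3!2!4!] = √(36/5)
  +(−1)^0/∏(0,1,2,1,1,2)! = 1/4  (running 1/4)
  +(−1)^1/∏(1,0,1,0,2,3)! = -1/12  (running 1/6)
⟨..|..⟩ = √(36/5)·(1/6) = +0.447214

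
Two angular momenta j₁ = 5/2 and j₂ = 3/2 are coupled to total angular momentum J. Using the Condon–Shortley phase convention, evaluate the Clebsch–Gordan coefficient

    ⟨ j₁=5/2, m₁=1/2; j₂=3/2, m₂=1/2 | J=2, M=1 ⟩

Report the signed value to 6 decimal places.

−√(25/84) ≈ -0.545545

√[5·2!3!1!/7! · 3!2!2!1!3!1!] = √(12/7)
  +(−1)^1/∏(1,1,1,1,2,0)! = -1/2  (running -1/2)
  +(−1)^2/∏(2,0,0,0,3,1)! = 1/12  (running -5/12)
⟨..|..⟩ = √(12/7)·(-5/12) = -0.545545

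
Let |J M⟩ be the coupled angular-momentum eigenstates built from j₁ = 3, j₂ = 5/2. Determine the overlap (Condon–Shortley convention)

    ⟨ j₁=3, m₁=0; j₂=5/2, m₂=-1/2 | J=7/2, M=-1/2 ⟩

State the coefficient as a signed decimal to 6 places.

−√(4/21) ≈ -0.436436

triangle: 2!*4!*3!/10! = 288/3628800
(j±m)!: 3!*3!*2!*3!*3!*4! = 62208
prefactor² = (2J+1)*Δ*N² = 6912/175
  k=0: +1/(0!*2!*3!*2!*1!*1!) = 1/24
  k=1: −1/(1!*1!*2!*1!*2!*2!) = -1/8
  k=2: +1/(2!*0!*1!*0!*3!*3!) = 1/72
Σ = -5/72  ⇒  CG² = 6912/175*(-5/72)² = 4/21
CG = −√(4/21) = -0.436436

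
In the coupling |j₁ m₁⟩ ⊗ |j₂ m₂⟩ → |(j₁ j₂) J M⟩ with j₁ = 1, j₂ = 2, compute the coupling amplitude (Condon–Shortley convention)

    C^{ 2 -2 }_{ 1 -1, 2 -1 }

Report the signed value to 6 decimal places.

j₁+j₂−J=1  J+j₁−j₂=1  J−j₁+j₂=3  j₁+j₂+J+1=6
(j₁±m₁, j₂±m₂, J±M) = (0,2,1,3,0,4)
P² = 12
sum k=1..1:
  [1] −1/6 = -1/6
S = -1/6
C² = P²·S² = 1/3 ; C = -0.577350

−√(1/3) ≈ -0.577350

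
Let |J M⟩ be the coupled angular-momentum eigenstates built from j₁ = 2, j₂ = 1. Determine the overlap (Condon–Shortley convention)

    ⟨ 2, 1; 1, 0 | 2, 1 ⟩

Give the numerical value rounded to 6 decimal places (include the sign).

+√(1/6) ≈ +0.408248

triangle: 1!×3!×1!/6! = 6/720
(j±m)!: 3!×1!×1!×1!×3!×1! = 36
prefactor² = (2J+1)×Δ×N² = 3/2
  k=0: +1/(0!×1!×1!×1!×2!×0!) = 1/2
  k=1: −1/(1!×0!×0!×0!×3!×1!) = -1/6
Σ = 1/3  ⇒  CG² = 3/2×1/3² = 1/6
CG = +√(1/6) = +0.408248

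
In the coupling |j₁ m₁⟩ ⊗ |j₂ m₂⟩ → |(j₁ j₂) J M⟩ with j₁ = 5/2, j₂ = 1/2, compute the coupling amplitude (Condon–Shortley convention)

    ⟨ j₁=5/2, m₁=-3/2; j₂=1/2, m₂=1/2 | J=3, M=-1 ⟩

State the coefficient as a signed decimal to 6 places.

+0.577350  (= +√(1/3))

triangle: 0!*5!*1!/7! = 120/5040
(j±m)!: 1!*4!*1!*0!*2!*4! = 1152
prefactor² = (2J+1)*Δ*N² = 192
  k=0: +1/(0!*0!*4!*1!*1!*0!) = 1/24
Σ = 1/24  ⇒  CG² = 192*1/24² = 1/3
CG = +√(1/3) = +0.577350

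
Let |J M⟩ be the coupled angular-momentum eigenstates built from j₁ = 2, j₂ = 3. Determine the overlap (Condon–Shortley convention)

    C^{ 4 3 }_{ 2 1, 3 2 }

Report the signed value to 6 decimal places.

−√(1/20) = -0.223607

triangle: 1!×3!×5!/10! = 720/3628800
(j±m)!: 3!×1!×5!×1!×7!×1! = 3628800
prefactor² = (2J+1)×Δ×N² = 6480
  k=0: +1/(0!×1!×1!×5!×2!×0!) = 1/240
  k=1: −1/(1!×0!×0!×4!×3!×1!) = -1/144
Σ = -1/360  ⇒  CG² = 6480×(-1/360)² = 1/20
CG = −√(1/20) = -0.223607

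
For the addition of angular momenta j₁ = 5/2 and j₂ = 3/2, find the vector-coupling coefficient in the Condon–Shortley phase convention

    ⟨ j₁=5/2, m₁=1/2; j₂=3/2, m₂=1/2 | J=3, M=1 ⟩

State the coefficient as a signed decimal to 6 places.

−√(1/60) = -0.129099

√[7·1!4!2!/8! · 3!2!2!1!4!2!] = √(48/5)
  +(−1)^0/∏(0,1,2,2,2,0)! = 1/8  (running 1/8)
  +(−1)^1/∏(1,0,1,1,3,1)! = -1/6  (running -1/24)
⟨..|..⟩ = √(48/5)·(-1/24) = -0.129099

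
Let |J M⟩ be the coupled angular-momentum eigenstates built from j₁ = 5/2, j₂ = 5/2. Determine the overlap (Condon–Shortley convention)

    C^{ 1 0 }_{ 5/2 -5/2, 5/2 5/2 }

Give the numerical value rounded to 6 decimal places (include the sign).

+√(5/14) = +0.597614

triangle: 4!·1!·1!/7! = 24/5040
(j±m)!: 0!·5!·5!·0!·1!·1! = 14400
prefactor² = (2J+1)·Δ·N² = 1440/7
  k=4: +1/(4!·0!·1!·1!·0!·0!) = 1/24
Σ = 1/24  ⇒  CG² = 1440/7·1/24² = 5/14
CG = +√(5/14) = +0.597614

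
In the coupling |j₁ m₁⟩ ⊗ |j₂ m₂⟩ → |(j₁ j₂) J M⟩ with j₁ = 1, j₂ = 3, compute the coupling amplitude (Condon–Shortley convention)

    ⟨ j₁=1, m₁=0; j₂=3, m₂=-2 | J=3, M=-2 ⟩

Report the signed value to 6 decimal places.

√[7·1!1!5!/8! · 1!1!1!5!1!5!] = √(300)
  +(−1)^0/∏(0,1,1,1,0,4)! = 1/24  (running 1/24)
  +(−1)^1/∏(1,0,0,0,1,5)! = -1/120  (running 1/30)
⟨..|..⟩ = √(300)·(1/30) = +0.577350

+0.577350  (= +√(1/3))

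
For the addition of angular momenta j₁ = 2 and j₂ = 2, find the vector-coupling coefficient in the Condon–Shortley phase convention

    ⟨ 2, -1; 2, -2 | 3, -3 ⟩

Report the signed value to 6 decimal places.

+√(1/2) ≈ +0.707107

√[7·1!3!3!/8! · 1!3!0!4!0!6!] = √(648)
  +(−1)^0/∏(0,1,3,0,0,3)! = 1/36  (running 1/36)
⟨..|..⟩ = √(648)·(1/36) = +0.707107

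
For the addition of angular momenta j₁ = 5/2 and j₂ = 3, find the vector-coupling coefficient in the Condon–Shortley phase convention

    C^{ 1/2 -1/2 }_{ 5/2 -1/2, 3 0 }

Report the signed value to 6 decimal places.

j₁+j₂−J=5  J+j₁−j₂=0  J−j₁+j₂=1  j₁+j₂+J+1=7
(j₁±m₁, j₂±m₂, J±M) = (2,3,3,3,0,1)
P² = 144/7
sum k=3..3:
  [3] −1/12 = -1/12
S = -1/12
C² = P²·S² = 1/7 ; C = -0.377964

−√(1/7) ≈ -0.377964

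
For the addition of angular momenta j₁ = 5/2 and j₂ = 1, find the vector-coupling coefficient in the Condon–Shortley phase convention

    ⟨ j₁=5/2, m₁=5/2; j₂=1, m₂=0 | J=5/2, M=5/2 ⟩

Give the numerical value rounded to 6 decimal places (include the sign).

triangle: 1!*4!*1!/7! = 24/5040
(j±m)!: 5!*0!*1!*1!*5!*0! = 14400
prefactor² = (2J+1)*Δ*N² = 2880/7
  k=0: +1/(0!*1!*0!*1!*4!*0!) = 1/24
Σ = 1/24  ⇒  CG² = 2880/7*1/24² = 5/7
CG = +√(5/7) = +0.845154

+0.845154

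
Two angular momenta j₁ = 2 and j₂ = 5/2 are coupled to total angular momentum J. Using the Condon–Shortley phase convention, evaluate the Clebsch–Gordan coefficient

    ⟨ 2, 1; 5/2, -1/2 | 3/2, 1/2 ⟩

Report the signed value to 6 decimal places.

−√(5/21) = -0.487950

√[4·3!1!2!/7! · 3!1!2!3!2!1!] = √(48/35)
  +(−1)^0/∏(0,3,1,2,0,0)! = 1/12  (running 1/12)
  +(−1)^1/∏(1,2,0,1,1,1)! = -1/2  (running -5/12)
⟨..|..⟩ = √(48/35)·(-5/12) = -0.487950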